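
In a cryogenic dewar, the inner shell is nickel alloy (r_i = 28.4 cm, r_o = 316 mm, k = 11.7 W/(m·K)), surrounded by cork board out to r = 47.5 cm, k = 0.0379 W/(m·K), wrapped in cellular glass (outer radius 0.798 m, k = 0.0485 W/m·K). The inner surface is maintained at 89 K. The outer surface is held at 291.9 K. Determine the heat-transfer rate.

Q = 56.0 W

Series thermal resistances, inner to outer:
  R_nickel alloy = (1/0.284 − 1/0.316)/(4πk) = 0.3566/(4π·11.7) = 0.002425 K/W
  R_cork board = (1/0.316 − 1/0.475)/(4πk) = 1.059/(4π·0.0379) = 2.224 K/W
  R_cellular glass = (1/0.475 − 1/0.798)/(4πk) = 0.8521/(4π·0.0485) = 1.398 K/W
ΣR = 0.002425 + 2.224 + 1.398 = 3.624 K/W
Q = ΔT/ΣR = (89 K − 291.9 K)/3.624 = -56.0 W
(Negative Q ⇒ heat flows inward; heat gain = 56.0 W.)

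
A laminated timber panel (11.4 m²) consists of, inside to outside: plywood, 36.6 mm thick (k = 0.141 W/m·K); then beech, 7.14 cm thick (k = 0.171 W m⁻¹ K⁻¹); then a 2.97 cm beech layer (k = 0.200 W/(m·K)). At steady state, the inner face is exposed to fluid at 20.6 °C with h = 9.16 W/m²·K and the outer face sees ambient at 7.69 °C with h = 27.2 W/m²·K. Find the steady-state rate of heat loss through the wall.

Q = 151 W

Treat each layer as a resistance in series:
  R_conv,in = 1/(hA) = 1/(9.16·11.4) = 0.009576 K/W
  R_plywood = L/(kA) = 0.0366/(0.141·11.4) = 0.02277 K/W
  R_beech = L/(kA) = 0.0714/(0.171·11.4) = 0.03663 K/W
  R_beech = L/(kA) = 0.0297/(0.200·11.4) = 0.01303 K/W
  R_conv,out = 1/(hA) = 1/(27.2·11.4) = 0.003225 K/W
ΣR = 0.009576 + 0.02277 + 0.03663 + 0.01303 + 0.003225 = 0.08523 K/W
Q = ΔT/ΣR = (20.6 °C − 7.69 °C)/0.08523 = 151 W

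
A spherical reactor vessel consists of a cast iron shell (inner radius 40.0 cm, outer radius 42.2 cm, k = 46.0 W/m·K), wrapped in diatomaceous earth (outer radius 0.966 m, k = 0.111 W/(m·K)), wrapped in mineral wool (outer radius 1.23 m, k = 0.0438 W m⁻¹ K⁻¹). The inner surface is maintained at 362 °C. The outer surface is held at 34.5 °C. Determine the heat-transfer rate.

Q = 241 W

Resistance network (inner→outer):
  R_cast iron = (1/0.400 − 1/0.422)/(4πk) = 0.1303/(4π·46.0) = 2.255×10^-4 K/W
  R_diatomaceous earth = (1/0.422 − 1/0.966)/(4πk) = 1.334/(4π·0.111) = 0.9567 K/W
  R_mineral wool = (1/0.966 − 1/1.23)/(4πk) = 0.2222/(4π·0.0438) = 0.4037 K/W
ΣR = 2.255×10^-4 + 0.9567 + 0.4037 = 1.361 K/W
Q = ΔT/ΣR = (362 °C − 34.5 °C)/1.361 = 241 W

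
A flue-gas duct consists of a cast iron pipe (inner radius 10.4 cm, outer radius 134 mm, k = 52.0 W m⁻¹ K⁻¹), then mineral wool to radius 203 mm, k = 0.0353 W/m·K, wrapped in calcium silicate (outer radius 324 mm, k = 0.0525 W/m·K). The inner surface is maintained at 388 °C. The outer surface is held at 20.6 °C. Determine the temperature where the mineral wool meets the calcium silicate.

T = 179 °C

Treat each layer as a resistance in series:
  R'_cast iron = ln(0.134/0.104)/(2πk) = 0.2534/(2π·52.0) = 7.757×10^-4 m·K/W
  R'_mineral wool = ln(0.203/0.134)/(2πk) = 0.4154/(2π·0.0353) = 1.873 m·K/W
  R'_calcium silicate = ln(0.324/0.203)/(2πk) = 0.4675/(2π·0.0525) = 1.417 m·K/W
ΣR = 7.757×10^-4 + 1.873 + 1.417 = 3.291 m·K/W
Q' = ΔT/ΣR = (388 °C − 20.6 °C)/3.291 = 111.6 W/m
From the inner boundary to the mineral wool/calcium silicate interface, ΣR_partial = 1.874 m·K/W.
T_interface = T_in − Q'·ΣR_partial = 388 °C − (111.6)(1.874) = 179 °C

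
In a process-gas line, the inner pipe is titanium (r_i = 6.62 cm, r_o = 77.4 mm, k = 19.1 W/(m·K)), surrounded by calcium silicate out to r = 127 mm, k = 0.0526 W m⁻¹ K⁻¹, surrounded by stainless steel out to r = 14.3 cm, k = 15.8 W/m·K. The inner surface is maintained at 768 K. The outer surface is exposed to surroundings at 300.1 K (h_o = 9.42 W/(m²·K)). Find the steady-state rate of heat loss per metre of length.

Q' = 289 W/m

Treat each layer as a resistance in series:
  R'_titanium = ln(0.0774/0.0662)/(2πk) = 0.1563/(2π·19.1) = 0.001302 m·K/W
  R'_calcium silicate = ln(0.127/0.0774)/(2πk) = 0.4952/(2π·0.0526) = 1.498 m·K/W
  R'_stainless steel = ln(0.143/0.127)/(2πk) = 0.1187/(2π·15.8) = 0.001195 m·K/W
  R'_conv,out = 1/(2πr h) = 1/(2π·0.143·9.42) = 0.1181 m·K/W
ΣR = 0.001302 + 1.498 + 0.001195 + 0.1181 = 1.619 m·K/W
Q' = ΔT/ΣR = (768 K − 300.1 K)/1.619 = 289 W/m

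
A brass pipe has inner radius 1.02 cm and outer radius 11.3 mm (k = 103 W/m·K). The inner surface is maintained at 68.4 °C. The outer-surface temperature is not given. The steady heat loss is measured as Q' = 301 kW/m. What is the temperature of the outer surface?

Sum the resistances:
  R'_brass = ln(0.0113/0.0102)/(2πk) = 0.1024/(2π·103) = 1.583×10^-4 m·K/W
ΣR = 1.583×10^-4 m·K/W
ΔT = Q'·ΣR = 3.01×10^5 × 1.583×10^-4 = 47.65 K
Heat flows outward, so T_out = T_in − ΔT = 68.4 − 47.65 = 20.8 °C

T_out = 20.8 °C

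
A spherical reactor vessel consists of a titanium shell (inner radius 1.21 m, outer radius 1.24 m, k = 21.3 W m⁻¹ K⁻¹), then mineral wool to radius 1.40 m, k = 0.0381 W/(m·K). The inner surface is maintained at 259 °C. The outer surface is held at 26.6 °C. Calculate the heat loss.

Q = 1210 W

Treat each layer as a resistance in series:
  R_titanium = (1/1.21 − 1/1.24)/(4πk) = 0.01999/(4π·21.3) = 7.470×10^-5 K/W
  R_mineral wool = (1/1.24 − 1/1.40)/(4πk) = 0.09217/(4π·0.0381) = 0.1925 K/W
ΣR = 7.470×10^-5 + 0.1925 = 0.1926 K/W
Q = ΔT/ΣR = (259 °C − 26.6 °C)/0.1926 = 1210 W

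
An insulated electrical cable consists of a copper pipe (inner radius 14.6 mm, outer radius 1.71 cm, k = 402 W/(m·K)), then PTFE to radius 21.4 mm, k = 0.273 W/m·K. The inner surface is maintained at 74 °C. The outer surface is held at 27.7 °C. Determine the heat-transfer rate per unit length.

Q' = 354 W/m

Resistance network (inner→outer):
  R'_copper = ln(0.0171/0.0146)/(2πk) = 0.1581/(2π·402) = 6.258×10^-5 m·K/W
  R'_PTFE = ln(0.0214/0.0171)/(2πk) = 0.2243/(2π·0.273) = 0.1308 m·K/W
ΣR = 6.258×10^-5 + 0.1308 = 0.1309 m·K/W
Q' = ΔT/ΣR = (74 °C − 27.7 °C)/0.1309 = 354 W/m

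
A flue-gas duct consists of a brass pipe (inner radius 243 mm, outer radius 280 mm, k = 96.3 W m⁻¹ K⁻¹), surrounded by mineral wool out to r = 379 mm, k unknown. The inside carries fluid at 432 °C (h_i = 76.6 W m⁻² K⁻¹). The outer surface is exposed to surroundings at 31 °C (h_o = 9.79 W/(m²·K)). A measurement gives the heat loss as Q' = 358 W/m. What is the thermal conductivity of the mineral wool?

ΣR = ΔT/Q' = |432 − 31|/358 = 1.120 m·K/W
Known resistances:
  R'_conv,in = 1/(2πr h) = 1/(2π·0.243·76.6) = 0.008550 m·K/W
  R'_brass = ln(0.280/0.243)/(2πk) = 0.1417/(2π·96.3) = 2.342×10^-4 m·K/W
  R'_conv,out = 1/(2πr h) = 1/(2π·0.379·9.79) = 0.04289 m·K/W
R_mineral wool = ΣR − ΣR_known = 1.120 − 0.05167 = 1.068 m·K/W
ln(r₂/r₁)/(2πk) = 1.068 ⇒ k = 0.3027/(2π·1.068) = 0.0451 W/m·K

k = 0.0451 W/m·K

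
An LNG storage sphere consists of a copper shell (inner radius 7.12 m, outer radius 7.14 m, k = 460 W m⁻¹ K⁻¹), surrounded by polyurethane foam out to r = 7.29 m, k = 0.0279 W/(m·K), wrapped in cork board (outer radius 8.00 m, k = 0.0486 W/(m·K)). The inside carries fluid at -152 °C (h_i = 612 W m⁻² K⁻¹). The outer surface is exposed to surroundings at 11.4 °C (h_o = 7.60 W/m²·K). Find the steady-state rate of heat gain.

Resistance network (inner→outer):
  R_conv,in = 1/(4πr²h) = 1/(4π·7.12²·612) = 2.565×10^-6 K/W
  R_copper = (1/7.12 − 1/7.14)/(4πk) = 3.934×10^-4/(4π·460) = 6.806×10^-8 K/W
  R_polyurethane foam = (1/7.14 − 1/7.29)/(4πk) = 0.002882/(4π·0.0279) = 0.008220 K/W
  R_cork board = (1/7.29 − 1/8.00)/(4πk) = 0.01217/(4π·0.0486) = 0.01993 K/W
  R_conv,out = 1/(4πr²h) = 1/(4π·8.00²·7.60) = 1.636×10^-4 K/W
ΣR = 2.565×10^-6 + 6.806×10^-8 + 0.008220 + 0.01993 + 1.636×10^-4 = 0.02832 K/W
Q = ΔT/ΣR = (-152 °C − 11.4 °C)/0.02832 = -5770 W
(Negative Q ⇒ heat flows inward; heat gain = 5770 W.)

Q = 5.77 kW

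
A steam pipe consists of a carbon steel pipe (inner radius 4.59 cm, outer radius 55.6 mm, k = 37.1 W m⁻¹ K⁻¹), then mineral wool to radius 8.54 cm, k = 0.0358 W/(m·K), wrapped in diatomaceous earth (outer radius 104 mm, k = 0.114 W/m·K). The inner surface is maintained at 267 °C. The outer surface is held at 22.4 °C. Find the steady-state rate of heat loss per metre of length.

Series thermal resistances, inner to outer:
  R'_carbon steel = ln(0.0556/0.0459)/(2πk) = 0.1917/(2π·37.1) = 8.224×10^-4 m·K/W
  R'_mineral wool = ln(0.0854/0.0556)/(2πk) = 0.4292/(2π·0.0358) = 1.908 m·K/W
  R'_diatomaceous earth = ln(0.104/0.0854)/(2πk) = 0.1970/(2π·0.114) = 0.2751 m·K/W
ΣR = 8.224×10^-4 + 1.908 + 0.2751 = 2.184 m·K/W
Q' = ΔT/ΣR = (267 °C − 22.4 °C)/2.184 = 112 W/m

Q' = 112 W/m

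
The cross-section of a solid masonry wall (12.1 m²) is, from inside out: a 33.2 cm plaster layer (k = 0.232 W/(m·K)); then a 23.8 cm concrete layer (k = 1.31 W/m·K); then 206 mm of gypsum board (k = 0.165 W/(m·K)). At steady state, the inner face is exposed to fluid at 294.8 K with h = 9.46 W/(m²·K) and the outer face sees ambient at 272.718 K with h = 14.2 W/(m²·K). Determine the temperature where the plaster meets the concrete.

Series thermal resistances, inner to outer:
  R_conv,in = 1/(hA) = 1/(9.46·12.1) = 0.008736 K/W
  R_plaster = L/(kA) = 0.332/(0.232·12.1) = 0.1183 K/W
  R_concrete = L/(kA) = 0.238/(1.31·12.1) = 0.01501 K/W
  R_gypsum board = L/(kA) = 0.206/(0.165·12.1) = 0.1032 K/W
  R_conv,out = 1/(hA) = 1/(14.2·12.1) = 0.005820 K/W
ΣR = 0.008736 + 0.1183 + 0.01501 + 0.1032 + 0.005820 = 0.2511 K/W
Q = ΔT/ΣR = (294.8 K − 272.718 K)/0.2511 = 87.94 W
From the inner boundary to the plaster/concrete interface, ΣR_partial = 0.1270 K/W.
T_interface = T_in − Q·ΣR_partial = 294.8 K − (87.94)(0.1270) = 283.6 K

T = 283.6 K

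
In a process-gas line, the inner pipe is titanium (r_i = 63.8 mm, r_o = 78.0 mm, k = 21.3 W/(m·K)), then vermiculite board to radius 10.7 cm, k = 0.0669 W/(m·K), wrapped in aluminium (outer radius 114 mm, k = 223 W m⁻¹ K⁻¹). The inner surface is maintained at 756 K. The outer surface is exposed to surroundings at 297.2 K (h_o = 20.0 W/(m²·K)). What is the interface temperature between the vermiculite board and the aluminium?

Series thermal resistances, inner to outer:
  R'_titanium = ln(0.0780/0.0638)/(2πk) = 0.2010/(2π·21.3) = 0.001502 m·K/W
  R'_vermiculite board = ln(0.107/0.0780)/(2πk) = 0.3161/(2π·0.0669) = 0.7520 m·K/W
  R'_aluminium = ln(0.114/0.107)/(2πk) = 0.06337/(2π·223) = 4.523×10^-5 m·K/W
  R'_conv,out = 1/(2πr h) = 1/(2π·0.114·20.0) = 0.06980 m·K/W
ΣR = 0.001502 + 0.7520 + 4.523×10^-5 + 0.06980 = 0.8233 m·K/W
Q' = ΔT/ΣR = (756 K − 297.2 K)/0.8233 = 557.3 W/m
From the inner boundary to the vermiculite board/aluminium interface, ΣR_partial = 0.7535 m·K/W.
T_interface = T_in − Q'·ΣR_partial = 756 K − (557.3)(0.7535) = 336.1 K

T = 336.1 K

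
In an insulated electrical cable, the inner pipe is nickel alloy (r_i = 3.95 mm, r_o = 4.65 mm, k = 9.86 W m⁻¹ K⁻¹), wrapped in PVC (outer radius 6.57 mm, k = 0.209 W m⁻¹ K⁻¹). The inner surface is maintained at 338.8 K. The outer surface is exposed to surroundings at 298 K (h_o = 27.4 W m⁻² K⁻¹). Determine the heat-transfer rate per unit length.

Q' = 35.5 W/m

Series thermal resistances, inner to outer:
  R'_nickel alloy = ln(0.00465/0.00395)/(2πk) = 0.1632/(2π·9.86) = 0.002634 m·K/W
  R'_PVC = ln(0.00657/0.00465)/(2πk) = 0.3456/(2π·0.209) = 0.2632 m·K/W
  R'_conv,out = 1/(2πr h) = 1/(2π·0.00657·27.4) = 0.8841 m·K/W
ΣR = 0.002634 + 0.2632 + 0.8841 = 1.150 m·K/W
Q' = ΔT/ΣR = (338.8 K − 298 K)/1.150 = 35.5 W/m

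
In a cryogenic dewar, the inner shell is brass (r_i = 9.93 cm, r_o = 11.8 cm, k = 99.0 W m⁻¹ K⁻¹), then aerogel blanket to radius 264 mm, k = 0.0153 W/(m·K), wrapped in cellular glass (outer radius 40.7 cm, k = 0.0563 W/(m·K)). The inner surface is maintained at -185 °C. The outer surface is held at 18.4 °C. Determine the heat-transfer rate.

Q = 7.75 W

Treat each layer as a resistance in series:
  R_brass = (1/0.0993 − 1/0.118)/(4πk) = 1.596/(4π·99.0) = 0.001283 K/W
  R_aerogel blanket = (1/0.118 − 1/0.264)/(4πk) = 4.687/(4π·0.0153) = 24.38 K/W
  R_cellular glass = (1/0.264 − 1/0.407)/(4πk) = 1.331/(4π·0.0563) = 1.881 K/W
ΣR = 0.001283 + 24.38 + 1.881 = 26.26 K/W
Q = ΔT/ΣR = (-185 °C − 18.4 °C)/26.26 = -7.75 W
(Negative Q ⇒ heat flows inward; heat gain = 7.75 W.)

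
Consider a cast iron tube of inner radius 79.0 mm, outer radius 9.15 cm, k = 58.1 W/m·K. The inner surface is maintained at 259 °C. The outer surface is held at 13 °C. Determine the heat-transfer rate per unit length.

Q' = 2πk·ΔT/ln(r₂/r₁) = 2π × 58.1 × 246 / ln(0.0915/0.0790) = 6.11×10^5 W/m

Q' = 611 kW/m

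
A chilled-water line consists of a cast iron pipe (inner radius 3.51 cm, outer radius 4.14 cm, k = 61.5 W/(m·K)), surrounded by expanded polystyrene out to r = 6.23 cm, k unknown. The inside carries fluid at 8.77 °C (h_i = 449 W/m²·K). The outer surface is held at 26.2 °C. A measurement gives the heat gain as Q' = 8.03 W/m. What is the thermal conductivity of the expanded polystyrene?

k = 0.0301 W/m·K

ΣR = ΔT/Q' = |8.77 − 26.2|/8.03 = 2.171 m·K/W
Known resistances:
  R'_conv,in = 1/(2πr h) = 1/(2π·0.0351·449) = 0.01010 m·K/W
  R'_cast iron = ln(0.0414/0.0351)/(2πk) = 0.1651/(2π·61.5) = 4.272×10^-4 m·K/W
R_expanded polystyrene = ΣR − ΣR_known = 2.171 − 0.01053 = 2.160 m·K/W
ln(r₂/r₁)/(2πk) = 2.160 ⇒ k = 0.4087/(2π·2.160) = 0.0301 W/m·K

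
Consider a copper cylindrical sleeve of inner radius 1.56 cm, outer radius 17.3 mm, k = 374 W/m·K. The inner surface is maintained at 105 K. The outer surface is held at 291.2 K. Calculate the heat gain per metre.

Q' = 4.23×10^6 W/m

Q' = 2πk·ΔT/ln(r₂/r₁) = 2π × 374 × 186.2 / ln(0.0173/0.0156) = 4.23×10^6 W/m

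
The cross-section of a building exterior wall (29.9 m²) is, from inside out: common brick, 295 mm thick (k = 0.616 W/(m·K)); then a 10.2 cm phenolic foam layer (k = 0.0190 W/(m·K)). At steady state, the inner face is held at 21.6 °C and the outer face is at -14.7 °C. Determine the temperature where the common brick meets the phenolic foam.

T = 18.6 °C

Series thermal resistances, inner to outer:
  R_common brick = L/(kA) = 0.295/(0.616·29.9) = 0.01602 K/W
  R_phenolic foam = L/(kA) = 0.102/(0.0190·29.9) = 0.1795 K/W
ΣR = 0.01602 + 0.1795 = 0.1955 K/W
Q = ΔT/ΣR = (21.6 °C − -14.7 °C)/0.1955 = 185.7 W
From the inner boundary to the common brick/phenolic foam interface, ΣR_partial = 0.01602 K/W.
T_interface = T_in − Q·ΣR_partial = 21.6 °C − (185.7)(0.01602) = 18.6 °C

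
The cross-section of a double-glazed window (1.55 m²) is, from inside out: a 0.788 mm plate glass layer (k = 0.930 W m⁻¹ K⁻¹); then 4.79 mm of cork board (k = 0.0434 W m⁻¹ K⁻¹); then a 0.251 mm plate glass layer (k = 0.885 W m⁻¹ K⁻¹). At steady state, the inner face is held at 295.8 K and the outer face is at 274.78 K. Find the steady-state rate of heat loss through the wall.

Resistance network (inner→outer):
  R_plate glass = L/(kA) = 7.88×10^-4/(0.930·1.55) = 5.467×10^-4 K/W
  R_cork board = L/(kA) = 0.00479/(0.0434·1.55) = 0.07121 K/W
  R_plate glass = L/(kA) = 2.51×10^-4/(0.885·1.55) = 1.830×10^-4 K/W
ΣR = 5.467×10^-4 + 0.07121 + 1.830×10^-4 = 0.07194 K/W
Q = ΔT/ΣR = (295.8 K − 274.78 K)/0.07194 = 292 W

Q = 292 W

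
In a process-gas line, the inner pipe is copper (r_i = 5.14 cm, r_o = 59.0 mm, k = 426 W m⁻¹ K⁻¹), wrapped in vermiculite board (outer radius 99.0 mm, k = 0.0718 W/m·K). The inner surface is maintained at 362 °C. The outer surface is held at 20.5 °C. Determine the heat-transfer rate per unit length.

Series thermal resistances, inner to outer:
  R'_copper = ln(0.0590/0.0514)/(2πk) = 0.1379/(2π·426) = 5.152×10^-5 m·K/W
  R'_vermiculite board = ln(0.0990/0.0590)/(2πk) = 0.5176/(2π·0.0718) = 1.147 m·K/W
ΣR = 5.152×10^-5 + 1.147 = 1.147 m·K/W
Q' = ΔT/ΣR = (362 °C − 20.5 °C)/1.147 = 298 W/m

Q' = 298 W/m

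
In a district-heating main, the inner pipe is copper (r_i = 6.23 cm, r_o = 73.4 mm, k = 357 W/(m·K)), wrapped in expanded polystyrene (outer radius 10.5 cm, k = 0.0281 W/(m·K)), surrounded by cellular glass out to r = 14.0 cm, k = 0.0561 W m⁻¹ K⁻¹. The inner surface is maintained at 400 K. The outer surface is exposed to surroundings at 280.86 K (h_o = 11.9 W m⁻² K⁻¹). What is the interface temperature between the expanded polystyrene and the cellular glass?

Series thermal resistances, inner to outer:
  R'_copper = ln(0.0734/0.0623)/(2πk) = 0.1640/(2π·357) = 7.310×10^-5 m·K/W
  R'_expanded polystyrene = ln(0.105/0.0734)/(2πk) = 0.3580/(2π·0.0281) = 2.028 m·K/W
  R'_cellular glass = ln(0.140/0.105)/(2πk) = 0.2877/(2π·0.0561) = 0.8162 m·K/W
  R'_conv,out = 1/(2πr h) = 1/(2π·0.140·11.9) = 0.09553 m·K/W
ΣR = 7.310×10^-5 + 2.028 + 0.8162 + 0.09553 = 2.940 m·K/W
Q' = ΔT/ΣR = (400 K − 280.86 K)/2.940 = 40.52 W/m
From the inner boundary to the expanded polystyrene/cellular glass interface, ΣR_partial = 2.028 m·K/W.
T_interface = T_in − Q'·ΣR_partial = 400 K − (40.52)(2.028) = 317.8 K

T = 317.8 K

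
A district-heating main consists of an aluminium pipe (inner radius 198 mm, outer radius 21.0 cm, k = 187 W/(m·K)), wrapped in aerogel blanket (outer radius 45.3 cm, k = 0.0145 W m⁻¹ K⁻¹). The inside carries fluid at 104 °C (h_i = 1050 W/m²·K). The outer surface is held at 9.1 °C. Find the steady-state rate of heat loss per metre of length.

Q' = 11.2 W/m

Resistance network (inner→outer):
  R'_conv,in = 1/(2πr h) = 1/(2π·0.198·1050) = 7.655×10^-4 m·K/W
  R'_aluminium = ln(0.210/0.198)/(2πk) = 0.05884/(2π·187) = 5.008×10^-5 m·K/W
  R'_aerogel blanket = ln(0.453/0.210)/(2πk) = 0.7688/(2π·0.0145) = 8.438 m·K/W
ΣR = 7.655×10^-4 + 5.008×10^-5 + 8.438 = 8.439 m·K/W
Q' = ΔT/ΣR = (104 °C − 9.1 °C)/8.439 = 11.2 W/m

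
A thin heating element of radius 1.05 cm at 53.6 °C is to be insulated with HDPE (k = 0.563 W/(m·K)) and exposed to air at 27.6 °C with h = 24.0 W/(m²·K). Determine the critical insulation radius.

r_cr = 2.35 cm

For a cylinder, r_cr = k_ins/h = 0.563/24.0 = 0.0235 m = 2.35 cm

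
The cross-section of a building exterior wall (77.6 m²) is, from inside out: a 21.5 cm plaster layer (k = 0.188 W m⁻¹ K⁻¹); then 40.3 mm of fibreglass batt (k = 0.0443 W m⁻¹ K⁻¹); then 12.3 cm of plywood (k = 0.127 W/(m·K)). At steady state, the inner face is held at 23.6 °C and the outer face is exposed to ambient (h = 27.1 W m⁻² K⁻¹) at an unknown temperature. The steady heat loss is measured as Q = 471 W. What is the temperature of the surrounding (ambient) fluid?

Series resistances:
  R_plaster = L/(kA) = 0.215/(0.188·77.6) = 0.01474 K/W
  R_fibreglass batt = L/(kA) = 0.0403/(0.0443·77.6) = 0.01172 K/W
  R_plywood = L/(kA) = 0.123/(0.127·77.6) = 0.01248 K/W
  R_conv,out = 1/(hA) = 1/(27.1·77.6) = 4.755×10^-4 K/W
ΣR = 0.03942 K/W
ΔT = Q·ΣR = 471 × 0.03942 = 18.57 K
Heat flows outward, so T_out = T_in − ΔT = 23.6 − 18.57 = 5.03 °C

T_out = 5.03 °C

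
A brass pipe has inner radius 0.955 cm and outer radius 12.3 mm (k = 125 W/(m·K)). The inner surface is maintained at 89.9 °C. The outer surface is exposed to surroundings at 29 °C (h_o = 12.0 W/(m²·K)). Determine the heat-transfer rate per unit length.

Resistance network (inner→outer):
  R'_brass = ln(0.0123/0.00955)/(2πk) = 0.2531/(2π·125) = 3.222×10^-4 m·K/W
  R'_conv,out = 1/(2πr h) = 1/(2π·0.0123·12.0) = 1.078 m·K/W
ΣR = 3.222×10^-4 + 1.078 = 1.078 m·K/W
Q' = ΔT/ΣR = (89.9 °C − 29 °C)/1.078 = 56.5 W/m

Q' = 56.5 W/m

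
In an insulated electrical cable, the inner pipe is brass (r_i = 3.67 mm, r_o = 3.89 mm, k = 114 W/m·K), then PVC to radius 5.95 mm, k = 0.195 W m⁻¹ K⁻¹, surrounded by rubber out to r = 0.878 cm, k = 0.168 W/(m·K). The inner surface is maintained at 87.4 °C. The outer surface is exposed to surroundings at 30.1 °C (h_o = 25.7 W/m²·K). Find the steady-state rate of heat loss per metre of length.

Resistance network (inner→outer):
  R'_brass = ln(0.00389/0.00367)/(2πk) = 0.05822/(2π·114) = 8.128×10^-5 m·K/W
  R'_PVC = ln(0.00595/0.00389)/(2πk) = 0.4250/(2π·0.195) = 0.3469 m·K/W
  R'_rubber = ln(0.00878/0.00595)/(2πk) = 0.3891/(2π·0.168) = 0.3686 m·K/W
  R'_conv,out = 1/(2πr h) = 1/(2π·0.00878·25.7) = 0.7053 m·K/W
ΣR = 8.128×10^-5 + 0.3469 + 0.3686 + 0.7053 = 1.421 m·K/W
Q' = ΔT/ΣR = (87.4 °C − 30.1 °C)/1.421 = 40.3 W/m

Q' = 40.3 W/m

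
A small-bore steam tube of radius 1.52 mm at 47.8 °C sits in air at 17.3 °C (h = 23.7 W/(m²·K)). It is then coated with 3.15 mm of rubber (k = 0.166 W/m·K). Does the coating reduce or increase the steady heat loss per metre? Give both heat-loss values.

Critical radius for a cylinder: r_cr = k/h = 0.00700 m = 0.700 cm.
Outer radius after coating: r₂ = 0.00152 + 0.00315 = 0.00467 m.
Since r₁ < r_cr and r₂ ≤ r_cr, the coating moves toward the maximum at r_cr — heat loss rises.
Bare: R = 1/(2πr₁h) = 4.418 m·K/W; Q = 30.5/4.418 = 6.90 W/m.
Coated: R = R_cond + R_conv = 2.514 m·K/W; Q = 30.5/2.514 = 12.1 W/m.

increases: 6.90 → 12.1 W/m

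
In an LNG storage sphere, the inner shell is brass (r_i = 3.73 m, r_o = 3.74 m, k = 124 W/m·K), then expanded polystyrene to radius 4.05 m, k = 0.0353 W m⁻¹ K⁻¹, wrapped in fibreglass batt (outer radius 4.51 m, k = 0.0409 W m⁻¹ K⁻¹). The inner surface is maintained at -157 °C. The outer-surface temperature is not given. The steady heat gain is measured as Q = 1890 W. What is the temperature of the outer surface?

Sum the resistances:
  R_brass = (1/3.73 − 1/3.74)/(4πk) = 7.168×10^-4/(4π·124) = 4.600×10^-7 K/W
  R_expanded polystyrene = (1/3.74 − 1/4.05)/(4πk) = 0.02047/(4π·0.0353) = 0.04614 K/W
  R_fibreglass batt = (1/4.05 − 1/4.51)/(4πk) = 0.02518/(4π·0.0409) = 0.04900 K/W
ΣR = 0.09514 K/W
ΔT = Q·ΣR = 1890 × 0.09514 = 179.8 K
Heat flows inward, so T_out = T_in + ΔT = -157 + 179.8 = 22.8 °C

T_out = 22.8 °C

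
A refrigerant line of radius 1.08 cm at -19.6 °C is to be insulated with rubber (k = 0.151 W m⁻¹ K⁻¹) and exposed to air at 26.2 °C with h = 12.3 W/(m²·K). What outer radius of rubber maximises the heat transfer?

For a cylinder, r_cr = k_ins/h = 0.151/12.3 = 0.0123 m = 1.23 cm

r_cr = 1.23 cm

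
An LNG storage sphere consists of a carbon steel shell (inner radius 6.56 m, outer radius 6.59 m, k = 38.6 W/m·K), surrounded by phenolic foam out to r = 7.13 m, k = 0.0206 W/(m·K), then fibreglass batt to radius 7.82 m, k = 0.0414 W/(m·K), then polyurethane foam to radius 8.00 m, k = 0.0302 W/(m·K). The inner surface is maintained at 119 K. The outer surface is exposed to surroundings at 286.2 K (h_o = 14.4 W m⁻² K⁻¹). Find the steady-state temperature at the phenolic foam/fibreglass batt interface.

Resistance network (inner→outer):
  R_carbon steel = (1/6.56 − 1/6.59)/(4πk) = 6.940×10^-4/(4π·38.6) = 1.431×10^-6 K/W
  R_phenolic foam = (1/6.59 − 1/7.13)/(4πk) = 0.01149/(4π·0.0206) = 0.04440 K/W
  R_fibreglass batt = (1/7.13 − 1/7.82)/(4πk) = 0.01238/(4π·0.0414) = 0.02379 K/W
  R_polyurethane foam = (1/7.82 − 1/8.00)/(4πk) = 0.002877/(4π·0.0302) = 0.007582 K/W
  R_conv,out = 1/(4πr²h) = 1/(4π·8.00²·14.4) = 8.635×10^-5 K/W
ΣR = 1.431×10^-6 + 0.04440 + 0.02379 + 0.007582 + 8.635×10^-5 = 0.07586 K/W
Q = ΔT/ΣR = (119 K − 286.2 K)/0.07586 = -2204 W
From the inner boundary to the phenolic foam/fibreglass batt interface, ΣR_partial = 0.04440 K/W.
T_interface = T_in − Q·ΣR_partial = 119 K − (-2204)(0.04440) = 216.9 K

T = 216.9 K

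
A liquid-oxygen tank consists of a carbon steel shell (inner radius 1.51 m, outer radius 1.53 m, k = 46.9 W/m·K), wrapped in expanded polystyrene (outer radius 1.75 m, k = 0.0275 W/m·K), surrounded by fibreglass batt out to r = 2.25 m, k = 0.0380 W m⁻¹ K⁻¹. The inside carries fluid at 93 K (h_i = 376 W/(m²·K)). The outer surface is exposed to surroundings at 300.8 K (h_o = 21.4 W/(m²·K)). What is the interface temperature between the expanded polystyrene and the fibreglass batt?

Treat each layer as a resistance in series:
  R_conv,in = 1/(4πr²h) = 1/(4π·1.51²·376) = 9.282×10^-5 K/W
  R_carbon steel = (1/1.51 − 1/1.53)/(4πk) = 0.008657/(4π·46.9) = 1.469×10^-5 K/W
  R_expanded polystyrene = (1/1.53 − 1/1.75)/(4πk) = 0.08217/(4π·0.0275) = 0.2378 K/W
  R_fibreglass batt = (1/1.75 − 1/2.25)/(4πk) = 0.1270/(4π·0.0380) = 0.2659 K/W
  R_conv,out = 1/(4πr²h) = 1/(4π·2.25²·21.4) = 7.345×10^-4 K/W
ΣR = 9.282×10^-5 + 1.469×10^-5 + 0.2378 + 0.2659 + 7.345×10^-4 = 0.5045 K/W
Q = ΔT/ΣR = (93 K − 300.8 K)/0.5045 = -411.9 W
From the inner boundary to the expanded polystyrene/fibreglass batt interface, ΣR_partial = 0.2379 K/W.
T_interface = T_in − Q·ΣR_partial = 93 K − (-411.9)(0.2379) = 191.0 K

T = 191.0 K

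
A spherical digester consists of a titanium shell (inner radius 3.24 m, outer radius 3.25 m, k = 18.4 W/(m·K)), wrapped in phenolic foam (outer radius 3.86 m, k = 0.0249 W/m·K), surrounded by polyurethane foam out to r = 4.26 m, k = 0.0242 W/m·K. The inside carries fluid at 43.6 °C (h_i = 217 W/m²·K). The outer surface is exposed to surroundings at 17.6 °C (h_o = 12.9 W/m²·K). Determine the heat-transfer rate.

Treat each layer as a resistance in series:
  R_conv,in = 1/(4πr²h) = 1/(4π·3.24²·217) = 3.493×10^-5 K/W
  R_titanium = (1/3.24 − 1/3.25)/(4πk) = 9.497×10^-4/(4π·18.4) = 4.107×10^-6 K/W
  R_phenolic foam = (1/3.25 − 1/3.86)/(4πk) = 0.04862/(4π·0.0249) = 0.1554 K/W
  R_polyurethane foam = (1/3.86 − 1/4.26)/(4πk) = 0.02433/(4π·0.0242) = 0.07999 K/W
  R_conv,out = 1/(4πr²h) = 1/(4π·4.26²·12.9) = 3.399×10^-4 K/W
ΣR = 3.493×10^-5 + 4.107×10^-6 + 0.1554 + 0.07999 + 3.399×10^-4 = 0.2358 K/W
Q = ΔT/ΣR = (43.6 °C − 17.6 °C)/0.2358 = 110 W

Q = 110 W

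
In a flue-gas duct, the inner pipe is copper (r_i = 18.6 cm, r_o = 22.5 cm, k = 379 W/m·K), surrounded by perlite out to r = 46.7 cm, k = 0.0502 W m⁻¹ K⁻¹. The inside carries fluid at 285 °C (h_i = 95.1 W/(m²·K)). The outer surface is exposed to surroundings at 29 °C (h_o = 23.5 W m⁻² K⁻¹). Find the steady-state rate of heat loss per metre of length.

Treat each layer as a resistance in series:
  R'_conv,in = 1/(2πr h) = 1/(2π·0.186·95.1) = 0.008998 m·K/W
  R'_copper = ln(0.225/0.186)/(2πk) = 0.1904/(2π·379) = 7.994×10^-5 m·K/W
  R'_perlite = ln(0.467/0.225)/(2πk) = 0.7302/(2π·0.0502) = 2.315 m·K/W
  R'_conv,out = 1/(2πr h) = 1/(2π·0.467·23.5) = 0.01450 m·K/W
ΣR = 0.008998 + 7.994×10^-5 + 2.315 + 0.01450 = 2.339 m·K/W
Q' = ΔT/ΣR = (285 °C − 29 °C)/2.339 = 109 W/m

Q' = 109 W/m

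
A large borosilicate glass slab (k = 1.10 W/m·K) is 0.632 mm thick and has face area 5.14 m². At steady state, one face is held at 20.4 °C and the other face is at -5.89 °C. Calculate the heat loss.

Q = 235 kW

Q = kA·ΔT/L = 1.10 × 5.14 × |20.4 °C − -5.89 °C| / 6.32×10^-4 = 2.35×10^5 W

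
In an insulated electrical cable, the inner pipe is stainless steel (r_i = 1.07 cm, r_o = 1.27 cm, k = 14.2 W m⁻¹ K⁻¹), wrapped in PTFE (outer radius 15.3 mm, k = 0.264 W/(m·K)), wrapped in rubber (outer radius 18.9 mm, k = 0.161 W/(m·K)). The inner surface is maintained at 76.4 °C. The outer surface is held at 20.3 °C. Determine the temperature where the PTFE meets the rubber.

T = 56.6 °C

Series thermal resistances, inner to outer:
  R'_stainless steel = ln(0.0127/0.0107)/(2πk) = 0.1714/(2π·14.2) = 0.001921 m·K/W
  R'_PTFE = ln(0.0153/0.0127)/(2πk) = 0.1863/(2π·0.264) = 0.1123 m·K/W
  R'_rubber = ln(0.0189/0.0153)/(2πk) = 0.2113/(2π·0.161) = 0.2089 m·K/W
ΣR = 0.001921 + 0.1123 + 0.2089 = 0.3231 m·K/W
Q' = ΔT/ΣR = (76.4 °C − 20.3 °C)/0.3231 = 173.6 W/m
From the inner boundary to the PTFE/rubber interface, ΣR_partial = 0.1142 m·K/W.
T_interface = T_in − Q'·ΣR_partial = 76.4 °C − (173.6)(0.1142) = 56.6 °C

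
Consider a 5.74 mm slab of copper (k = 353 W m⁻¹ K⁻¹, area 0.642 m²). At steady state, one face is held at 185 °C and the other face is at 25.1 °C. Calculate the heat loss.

Q = kA·ΔT/L = 353 × 0.642 × |185 °C − 25.1 °C| / 0.00574 = 6.31×10^6 W

Q = 6.31×10^6 W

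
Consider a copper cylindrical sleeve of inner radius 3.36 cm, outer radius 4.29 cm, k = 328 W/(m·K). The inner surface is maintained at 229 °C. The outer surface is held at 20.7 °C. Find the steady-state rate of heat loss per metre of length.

Q' = 1760 kW/m

Q' = 2πk·ΔT/ln(r₂/r₁) = 2π × 328 × 208.3 / ln(0.0429/0.0336) = 1.76×10^6 W/m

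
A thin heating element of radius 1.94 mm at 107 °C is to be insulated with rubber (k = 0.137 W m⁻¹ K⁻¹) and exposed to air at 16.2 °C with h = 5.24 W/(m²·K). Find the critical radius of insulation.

r_cr = 2.61 cm

For a cylinder, r_cr = k_ins/h = 0.137/5.24 = 0.0261 m = 2.61 cm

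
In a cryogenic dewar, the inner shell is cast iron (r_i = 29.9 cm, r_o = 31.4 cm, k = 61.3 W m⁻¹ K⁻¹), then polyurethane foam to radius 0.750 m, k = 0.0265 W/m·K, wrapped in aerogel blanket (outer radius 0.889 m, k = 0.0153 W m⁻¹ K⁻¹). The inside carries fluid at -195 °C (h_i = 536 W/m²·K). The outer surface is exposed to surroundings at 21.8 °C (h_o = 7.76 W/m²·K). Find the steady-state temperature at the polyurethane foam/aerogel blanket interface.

T = -13.9 °C

Series thermal resistances, inner to outer:
  R_conv,in = 1/(4πr²h) = 1/(4π·0.299²·536) = 0.001661 K/W
  R_cast iron = (1/0.299 − 1/0.314)/(4πk) = 0.1598/(4π·61.3) = 2.074×10^-4 K/W
  R_polyurethane foam = (1/0.314 − 1/0.750)/(4πk) = 1.851/(4π·0.0265) = 5.560 K/W
  R_aerogel blanket = (1/0.750 − 1/0.889)/(4πk) = 0.2085/(4π·0.0153) = 1.084 K/W
  R_conv,out = 1/(4πr²h) = 1/(4π·0.889²·7.76) = 0.01298 K/W
ΣR = 0.001661 + 2.074×10^-4 + 5.560 + 1.084 + 0.01298 = 6.659 K/W
Q = ΔT/ΣR = (-195 °C − 21.8 °C)/6.659 = -32.56 W
From the inner boundary to the polyurethane foam/aerogel blanket interface, ΣR_partial = 5.562 K/W.
T_interface = T_in − Q·ΣR_partial = -195 °C − (-32.56)(5.562) = -13.9 °C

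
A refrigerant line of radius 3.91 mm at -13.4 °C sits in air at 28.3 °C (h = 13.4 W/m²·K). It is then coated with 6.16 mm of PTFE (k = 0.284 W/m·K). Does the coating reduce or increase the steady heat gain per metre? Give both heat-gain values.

increases: 13.7 → 24.4 W/m

Critical radius for a cylinder: r_cr = k/h = 0.0212 m = 2.12 cm.
Outer radius after coating: r₂ = 0.00391 + 0.00616 = 0.01007 m.
Since r₁ < r_cr and r₂ ≤ r_cr, the coating moves toward the maximum at r_cr — heat gain rises.
Bare: R = 1/(2πr₁h) = 3.038 m·K/W; Q = 41.7/3.038 = 13.7 W/m.
Coated: R = R_cond + R_conv = 1.710 m·K/W; Q = 41.7/1.710 = 24.4 W/m.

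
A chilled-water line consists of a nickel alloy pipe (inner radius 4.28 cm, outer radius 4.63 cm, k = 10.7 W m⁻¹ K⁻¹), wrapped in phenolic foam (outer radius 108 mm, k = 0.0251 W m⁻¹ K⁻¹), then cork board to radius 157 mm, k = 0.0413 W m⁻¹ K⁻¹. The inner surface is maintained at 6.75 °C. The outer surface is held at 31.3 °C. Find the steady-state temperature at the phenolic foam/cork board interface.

T = 26.1 °C

Treat each layer as a resistance in series:
  R'_nickel alloy = ln(0.0463/0.0428)/(2πk) = 0.07860/(2π·10.7) = 0.001169 m·K/W
  R'_phenolic foam = ln(0.108/0.0463)/(2πk) = 0.8470/(2π·0.0251) = 5.371 m·K/W
  R'_cork board = ln(0.157/0.108)/(2πk) = 0.3741/(2π·0.0413) = 1.442 m·K/W
ΣR = 0.001169 + 5.371 + 1.442 = 6.814 m·K/W
Q' = ΔT/ΣR = (6.75 °C − 31.3 °C)/6.814 = -3.603 W/m
From the inner boundary to the phenolic foam/cork board interface, ΣR_partial = 5.372 m·K/W.
T_interface = T_in − Q'·ΣR_partial = 6.75 °C − (-3.603)(5.372) = 26.1 °C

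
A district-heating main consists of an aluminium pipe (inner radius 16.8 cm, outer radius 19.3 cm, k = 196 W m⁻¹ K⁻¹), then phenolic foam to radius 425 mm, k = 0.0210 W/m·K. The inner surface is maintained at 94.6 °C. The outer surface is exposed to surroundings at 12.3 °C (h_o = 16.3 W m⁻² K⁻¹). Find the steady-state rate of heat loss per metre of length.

Q' = 13.7 W/m

Treat each layer as a resistance in series:
  R'_aluminium = ln(0.193/0.168)/(2πk) = 0.1387/(2π·196) = 1.126×10^-4 m·K/W
  R'_phenolic foam = ln(0.425/0.193)/(2πk) = 0.7894/(2π·0.0210) = 5.983 m·K/W
  R'_conv,out = 1/(2πr h) = 1/(2π·0.425·16.3) = 0.02297 m·K/W
ΣR = 1.126×10^-4 + 5.983 + 0.02297 = 6.006 m·K/W
Q' = ΔT/ΣR = (94.6 °C − 12.3 °C)/6.006 = 13.7 W/m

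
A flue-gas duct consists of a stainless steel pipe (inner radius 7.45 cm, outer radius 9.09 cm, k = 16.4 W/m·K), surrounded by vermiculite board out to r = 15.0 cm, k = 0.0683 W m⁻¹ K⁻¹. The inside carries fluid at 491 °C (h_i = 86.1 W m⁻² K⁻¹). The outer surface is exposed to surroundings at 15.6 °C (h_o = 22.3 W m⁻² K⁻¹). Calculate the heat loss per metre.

Q' = 383 W/m

Resistance network (inner→outer):
  R'_conv,in = 1/(2πr h) = 1/(2π·0.0745·86.1) = 0.02481 m·K/W
  R'_stainless steel = ln(0.0909/0.0745)/(2πk) = 0.1990/(2π·16.4) = 0.001931 m·K/W
  R'_vermiculite board = ln(0.150/0.0909)/(2πk) = 0.5009/(2π·0.0683) = 1.167 m·K/W
  R'_conv,out = 1/(2πr h) = 1/(2π·0.150·22.3) = 0.04758 m·K/W
ΣR = 0.02481 + 0.001931 + 1.167 + 0.04758 = 1.241 m·K/W
Q' = ΔT/ΣR = (491 °C − 15.6 °C)/1.241 = 383 W/m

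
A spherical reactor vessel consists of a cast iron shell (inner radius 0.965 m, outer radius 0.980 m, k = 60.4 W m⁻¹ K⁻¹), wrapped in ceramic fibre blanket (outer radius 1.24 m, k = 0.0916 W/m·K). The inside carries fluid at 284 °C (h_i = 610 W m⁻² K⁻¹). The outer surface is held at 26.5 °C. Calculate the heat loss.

Resistance network (inner→outer):
  R_conv,in = 1/(4πr²h) = 1/(4π·0.965²·610) = 1.401×10^-4 K/W
  R_cast iron = (1/0.965 − 1/0.980)/(4πk) = 0.01586/(4π·60.4) = 2.090×10^-5 K/W
  R_ceramic fibre blanket = (1/0.980 − 1/1.24)/(4πk) = 0.2140/(4π·0.0916) = 0.1859 K/W
ΣR = 1.401×10^-4 + 2.090×10^-5 + 0.1859 = 0.1861 K/W
Q = ΔT/ΣR = (284 °C − 26.5 °C)/0.1861 = 1380 W

Q = 1380 W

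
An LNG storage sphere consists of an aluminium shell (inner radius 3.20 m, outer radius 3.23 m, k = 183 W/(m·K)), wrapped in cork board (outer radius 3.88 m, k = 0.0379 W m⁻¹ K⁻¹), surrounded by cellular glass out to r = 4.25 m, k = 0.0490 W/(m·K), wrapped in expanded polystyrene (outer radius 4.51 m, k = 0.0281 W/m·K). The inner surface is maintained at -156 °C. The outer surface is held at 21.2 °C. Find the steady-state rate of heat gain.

Series thermal resistances, inner to outer:
  R_aluminium = (1/3.20 − 1/3.23)/(4πk) = 0.002902/(4π·183) = 1.262×10^-6 K/W
  R_cork board = (1/3.23 − 1/3.88)/(4πk) = 0.05187/(4π·0.0379) = 0.1089 K/W
  R_cellular glass = (1/3.88 − 1/4.25)/(4πk) = 0.02244/(4π·0.0490) = 0.03644 K/W
  R_expanded polystyrene = (1/4.25 − 1/4.51)/(4πk) = 0.01356/(4π·0.0281) = 0.03841 K/W
ΣR = 1.262×10^-6 + 0.1089 + 0.03644 + 0.03841 = 0.1838 K/W
Q = ΔT/ΣR = (-156 °C − 21.2 °C)/0.1838 = -964 W
(Negative Q ⇒ heat flows inward; heat gain = 964 W.)

Q = 964 W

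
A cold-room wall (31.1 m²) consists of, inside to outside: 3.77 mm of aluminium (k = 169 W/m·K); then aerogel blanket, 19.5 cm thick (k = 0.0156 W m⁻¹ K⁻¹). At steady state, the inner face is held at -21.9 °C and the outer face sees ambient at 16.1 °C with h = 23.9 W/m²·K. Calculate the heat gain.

Treat each layer as a resistance in series:
  R_aluminium = L/(kA) = 0.00377/(169·31.1) = 7.173×10^-7 K/W
  R_aerogel blanket = L/(kA) = 0.195/(0.0156·31.1) = 0.4019 K/W
  R_conv,out = 1/(hA) = 1/(23.9·31.1) = 0.001345 K/W
ΣR = 7.173×10^-7 + 0.4019 + 0.001345 = 0.4032 K/W
Q = ΔT/ΣR = (-21.9 °C − 16.1 °C)/0.4032 = -94.2 W
(Negative Q ⇒ heat flows inward; heat gain = 94.2 W.)

Q = 94.2 W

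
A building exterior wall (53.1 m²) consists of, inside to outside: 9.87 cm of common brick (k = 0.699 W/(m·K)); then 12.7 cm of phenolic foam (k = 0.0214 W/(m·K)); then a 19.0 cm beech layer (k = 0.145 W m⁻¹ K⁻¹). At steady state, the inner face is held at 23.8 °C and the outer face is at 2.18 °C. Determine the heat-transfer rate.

Q = 155 W

Series thermal resistances, inner to outer:
  R_common brick = L/(kA) = 0.0987/(0.699·53.1) = 0.002659 K/W
  R_phenolic foam = L/(kA) = 0.127/(0.0214·53.1) = 0.1118 K/W
  R_beech = L/(kA) = 0.190/(0.145·53.1) = 0.02468 K/W
ΣR = 0.002659 + 0.1118 + 0.02468 = 0.1391 K/W
Q = ΔT/ΣR = (23.8 °C − 2.18 °C)/0.1391 = 155 W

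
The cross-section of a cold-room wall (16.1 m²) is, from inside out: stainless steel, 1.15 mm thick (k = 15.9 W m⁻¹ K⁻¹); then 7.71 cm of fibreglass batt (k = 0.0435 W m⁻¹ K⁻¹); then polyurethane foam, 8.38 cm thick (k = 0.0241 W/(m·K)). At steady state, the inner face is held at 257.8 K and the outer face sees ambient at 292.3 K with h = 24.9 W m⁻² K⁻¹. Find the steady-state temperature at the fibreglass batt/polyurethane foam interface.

Treat each layer as a resistance in series:
  R_stainless steel = L/(kA) = 0.00115/(15.9·16.1) = 4.492×10^-6 K/W
  R_fibreglass batt = L/(kA) = 0.0771/(0.0435·16.1) = 0.1101 K/W
  R_polyurethane foam = L/(kA) = 0.0838/(0.0241·16.1) = 0.2160 K/W
  R_conv,out = 1/(hA) = 1/(24.9·16.1) = 0.002494 K/W
ΣR = 4.492×10^-6 + 0.1101 + 0.2160 + 0.002494 = 0.3286 K/W
Q = ΔT/ΣR = (257.8 K − 292.3 K)/0.3286 = -105.0 W
From the inner boundary to the fibreglass batt/polyurethane foam interface, ΣR_partial = 0.1101 K/W.
T_interface = T_in − Q·ΣR_partial = 257.8 K − (-105.0)(0.1101) = 269.36 K

T = 269.36 K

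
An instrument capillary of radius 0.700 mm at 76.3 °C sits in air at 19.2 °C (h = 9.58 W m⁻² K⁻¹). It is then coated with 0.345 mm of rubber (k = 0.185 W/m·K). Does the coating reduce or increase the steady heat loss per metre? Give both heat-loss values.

increases: 2.41 → 3.52 W/m

Critical radius for a cylinder: r_cr = k/h = 0.0193 m = 1.93 cm.
Outer radius after coating: r₂ = 7.00×10^-4 + 3.45×10^-4 = 0.001045 m.
Since r₁ < r_cr and r₂ ≤ r_cr, the coating moves toward the maximum at r_cr — heat loss rises.
Bare: R = 1/(2πr₁h) = 23.73 m·K/W; Q = 57.1/23.73 = 2.41 W/m.
Coated: R = R_cond + R_conv = 16.24 m·K/W; Q = 57.1/16.24 = 3.52 W/m.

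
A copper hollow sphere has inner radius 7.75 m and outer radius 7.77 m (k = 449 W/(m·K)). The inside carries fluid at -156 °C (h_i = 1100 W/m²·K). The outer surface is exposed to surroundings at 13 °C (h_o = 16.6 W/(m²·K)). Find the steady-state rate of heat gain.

Q = 2100 kW

Treat each layer as a resistance in series:
  R_conv,in = 1/(4πr²h) = 1/(4π·7.75²·1100) = 1.204×10^-6 K/W
  R_copper = (1/7.75 − 1/7.77)/(4πk) = 3.321×10^-4/(4π·449) = 5.886×10^-8 K/W
  R_conv,out = 1/(4πr²h) = 1/(4π·7.77²·16.6) = 7.940×10^-5 K/W
ΣR = 1.204×10^-6 + 5.886×10^-8 + 7.940×10^-5 = 8.066×10^-5 K/W
Q = ΔT/ΣR = (-156 °C − 13 °C)/8.066×10^-5 = -2.10×10^6 W
(Negative Q ⇒ heat flows inward; heat gain = 2.10×10^6 W.)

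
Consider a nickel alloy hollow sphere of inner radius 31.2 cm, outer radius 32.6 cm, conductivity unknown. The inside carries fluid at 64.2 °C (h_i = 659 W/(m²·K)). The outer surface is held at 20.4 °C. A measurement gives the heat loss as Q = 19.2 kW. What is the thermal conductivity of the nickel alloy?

ΣR = ΔT/Q = |64.2 − 20.4|/19200 = 0.002281 K/W
Known resistances:
  R_conv,in = 1/(4πr²h) = 1/(4π·0.312²·659) = 0.001240 K/W
R_nickel alloy = ΣR − ΣR_known = 0.002281 − 0.001240 = 0.001041 K/W
(1/r₁−1/r₂)/(4πk) = 0.001041 ⇒ k = 0.1376/(4π·0.001041) = 10.5 W/m·K

k = 10.5 W/m·K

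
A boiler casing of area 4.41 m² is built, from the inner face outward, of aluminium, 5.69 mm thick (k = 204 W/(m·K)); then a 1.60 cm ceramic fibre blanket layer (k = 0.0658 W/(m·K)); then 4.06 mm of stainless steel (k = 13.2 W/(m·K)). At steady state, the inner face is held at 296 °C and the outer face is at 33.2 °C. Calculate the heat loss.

Resistance network (inner→outer):
  R_aluminium = L/(kA) = 0.00569/(204·4.41) = 6.325×10^-6 K/W
  R_ceramic fibre blanket = L/(kA) = 0.0160/(0.0658·4.41) = 0.05514 K/W
  R_stainless steel = L/(kA) = 0.00406/(13.2·4.41) = 6.975×10^-5 K/W
ΣR = 6.325×10^-6 + 0.05514 + 6.975×10^-5 = 0.05522 K/W
Q = ΔT/ΣR = (296 °C − 33.2 °C)/0.05522 = 4760 W

Q = 4.76 kW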